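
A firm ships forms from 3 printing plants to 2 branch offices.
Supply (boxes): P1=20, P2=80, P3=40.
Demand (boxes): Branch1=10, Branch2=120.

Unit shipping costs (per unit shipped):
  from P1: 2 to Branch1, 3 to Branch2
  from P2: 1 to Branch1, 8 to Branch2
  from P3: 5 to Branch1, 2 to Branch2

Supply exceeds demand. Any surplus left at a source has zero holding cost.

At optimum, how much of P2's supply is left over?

An optimal plan:
  P1 to Branch2: 20 × 3 = 60
  P2 to Branch1: 10 × 1 = 10
  P2 to Branch2: 60 × 8 = 480
  P3 to Branch2: 40 × 2 = 80
Total cost = 630.
P2 ships 70 of its 80, leaving 10.

10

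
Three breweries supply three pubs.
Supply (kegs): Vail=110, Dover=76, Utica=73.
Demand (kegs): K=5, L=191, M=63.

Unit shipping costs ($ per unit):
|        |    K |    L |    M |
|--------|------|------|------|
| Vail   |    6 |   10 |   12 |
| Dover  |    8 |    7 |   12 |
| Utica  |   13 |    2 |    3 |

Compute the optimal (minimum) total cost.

1821

An optimal shipping plan:
  Vail to K: 5 × $6 = $30
  Vail to L: 105 × $10 = $1050
  Dover to L: 76 × $7 = $532
  Utica to L: 10 × $2 = $20
  Utica to M: 63 × $3 = $189
Total = 30 + 1050 + 532 + 20 + 189 = $1821.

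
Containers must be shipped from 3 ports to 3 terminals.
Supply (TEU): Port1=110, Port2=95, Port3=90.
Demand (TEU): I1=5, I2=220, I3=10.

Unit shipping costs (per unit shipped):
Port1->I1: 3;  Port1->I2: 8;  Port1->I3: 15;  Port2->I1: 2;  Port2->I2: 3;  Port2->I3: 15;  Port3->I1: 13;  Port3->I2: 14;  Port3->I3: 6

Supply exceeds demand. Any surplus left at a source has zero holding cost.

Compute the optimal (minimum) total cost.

1480

An optimal shipping plan:
  Port1→I1: 5 × 3 = 15
  Port1→I2: 105 × 8 = 840
  Port2→I2: 95 × 3 = 285
  Port3→I2: 20 × 14 = 280
  Port3→I3: 10 × 6 = 60
Total = 15 + 840 + 285 + 280 + 60 = 1480.
(Supply check: Port1 ships 110; Port2 ships 95; Port3 ships 30.)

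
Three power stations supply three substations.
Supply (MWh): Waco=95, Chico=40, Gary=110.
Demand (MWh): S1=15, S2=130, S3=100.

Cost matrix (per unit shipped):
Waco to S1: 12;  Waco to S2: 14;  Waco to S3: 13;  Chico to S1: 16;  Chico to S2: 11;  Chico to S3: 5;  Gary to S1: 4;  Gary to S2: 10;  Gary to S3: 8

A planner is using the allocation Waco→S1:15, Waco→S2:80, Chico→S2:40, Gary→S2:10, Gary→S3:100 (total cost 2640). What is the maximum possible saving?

220

Current plan cost = 15·12 + 80·14 + 40·11 + 10·10 + 100·8 = 2640.
Optimal plan:
  Waco to S2: 95 × 14 = 1330
  Chico to S3: 40 × 5 = 200
  Gary to S1: 15 × 4 = 60
  Gary to S2: 35 × 10 = 350
  Gary to S3: 60 × 8 = 480
Optimal cost = 2420.
Saving = 2640 − 2420 = 220.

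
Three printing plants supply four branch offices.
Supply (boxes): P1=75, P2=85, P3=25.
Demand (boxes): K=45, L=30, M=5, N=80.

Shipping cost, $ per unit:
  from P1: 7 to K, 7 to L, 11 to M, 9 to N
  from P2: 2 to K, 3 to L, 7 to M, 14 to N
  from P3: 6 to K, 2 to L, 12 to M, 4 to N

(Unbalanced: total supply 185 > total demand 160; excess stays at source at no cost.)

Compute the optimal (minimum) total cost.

One minimum-cost allocation:
  P1–N: 55 boxes
  P2–K: 45 boxes
  P2–L: 30 boxes
  P2–M: 5 boxes
  P3–N: 25 boxes
Total cost = $810.

810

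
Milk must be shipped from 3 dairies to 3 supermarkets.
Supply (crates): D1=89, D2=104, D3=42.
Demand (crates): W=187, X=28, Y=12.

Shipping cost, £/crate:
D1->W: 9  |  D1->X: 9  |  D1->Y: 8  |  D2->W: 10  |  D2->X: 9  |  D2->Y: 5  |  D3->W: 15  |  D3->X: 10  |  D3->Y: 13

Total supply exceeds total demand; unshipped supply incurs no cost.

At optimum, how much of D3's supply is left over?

An optimal plan:
  D1→W: 89 crates
  D2→W: 92 crates
  D2→Y: 12 crates
  D3→W: 6 crates
  D3→X: 28 crates
Total cost = £2151.
D3 ships 34 of its 42, leaving 8.

8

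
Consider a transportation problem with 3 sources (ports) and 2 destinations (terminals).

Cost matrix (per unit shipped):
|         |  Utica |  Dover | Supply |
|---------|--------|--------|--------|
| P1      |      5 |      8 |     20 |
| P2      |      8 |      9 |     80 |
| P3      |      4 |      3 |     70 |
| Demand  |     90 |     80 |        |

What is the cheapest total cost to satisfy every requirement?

960

A cheapest plan:
  P1->Utica: 20 × 5 = 100
  P2->Utica: 70 × 8 = 560
  P2->Dover: 10 × 9 = 90
  P3->Dover: 70 × 3 = 210
Total = 100 + 560 + 90 + 210 = 960.
(Supply check: P1 ships 20; P2 ships 80; P3 ships 70.)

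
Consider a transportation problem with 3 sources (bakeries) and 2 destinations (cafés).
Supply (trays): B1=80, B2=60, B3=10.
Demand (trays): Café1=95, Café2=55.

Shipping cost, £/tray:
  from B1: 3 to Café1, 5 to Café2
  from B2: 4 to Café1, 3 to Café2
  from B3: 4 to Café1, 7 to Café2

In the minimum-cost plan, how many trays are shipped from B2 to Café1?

5

Optimal shipments:
  B1 to Café1: 80 × £3 = £240
  B2 to Café1: 5 × £4 = £20
  B2 to Café2: 55 × £3 = £165
  B3 to Café1: 10 × £4 = £40
Total cost = £465.
So B2→Café1 carries 5 trays.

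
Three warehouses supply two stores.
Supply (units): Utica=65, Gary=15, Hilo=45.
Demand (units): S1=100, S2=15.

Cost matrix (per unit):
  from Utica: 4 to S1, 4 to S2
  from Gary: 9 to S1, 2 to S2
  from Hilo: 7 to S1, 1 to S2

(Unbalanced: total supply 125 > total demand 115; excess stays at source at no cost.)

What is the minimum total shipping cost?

A cheapest plan:
  Utica to S1: 65 units
  Gary to S2: 5 units
  Hilo to S1: 35 units
  Hilo to S2: 10 units
Total cost = 525.

525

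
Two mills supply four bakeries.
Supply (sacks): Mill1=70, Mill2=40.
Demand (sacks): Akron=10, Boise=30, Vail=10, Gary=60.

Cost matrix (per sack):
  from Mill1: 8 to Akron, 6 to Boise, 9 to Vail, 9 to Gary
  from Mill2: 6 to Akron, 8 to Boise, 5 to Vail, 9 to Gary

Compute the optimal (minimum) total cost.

An optimal shipping plan:
  Mill1 to Boise: 30 × 6 = 180
  Mill1 to Gary: 40 × 9 = 360
  Mill2 to Akron: 10 × 6 = 60
  Mill2 to Vail: 10 × 5 = 50
  Mill2 to Gary: 20 × 9 = 180
Total = 180 + 360 + 60 + 50 + 180 = 830.
(Supply check: Mill1 ships 70; Mill2 ships 40.)

830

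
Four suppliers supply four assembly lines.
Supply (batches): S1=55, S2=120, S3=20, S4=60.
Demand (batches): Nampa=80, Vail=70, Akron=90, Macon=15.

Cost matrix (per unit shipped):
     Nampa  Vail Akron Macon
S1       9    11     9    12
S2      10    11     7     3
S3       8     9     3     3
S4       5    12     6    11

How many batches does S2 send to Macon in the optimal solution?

15

Optimal shipments:
  S1->Nampa: 20 × 9 = 180
  S1->Vail: 35 × 11 = 385
  S2->Vail: 35 × 11 = 385
  S2->Akron: 70 × 7 = 490
  S2->Macon: 15 × 3 = 45
  S3->Akron: 20 × 3 = 60
  S4->Nampa: 60 × 5 = 300
Total cost = 1845.
So S2→Macon carries 15 batches.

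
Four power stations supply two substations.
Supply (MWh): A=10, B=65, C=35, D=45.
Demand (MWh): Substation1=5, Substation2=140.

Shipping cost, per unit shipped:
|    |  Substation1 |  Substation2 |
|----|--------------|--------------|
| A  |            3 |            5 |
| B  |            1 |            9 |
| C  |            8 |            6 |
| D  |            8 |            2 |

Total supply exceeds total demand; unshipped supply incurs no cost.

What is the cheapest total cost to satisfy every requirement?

805

One minimum-cost allocation:
  A to Substation2: 10 × 5 = 50
  B to Substation1: 5 × 1 = 5
  B to Substation2: 50 × 9 = 450
  C to Substation2: 35 × 6 = 210
  D to Substation2: 45 × 2 = 90
Total = 50 + 5 + 450 + 210 + 90 = 805.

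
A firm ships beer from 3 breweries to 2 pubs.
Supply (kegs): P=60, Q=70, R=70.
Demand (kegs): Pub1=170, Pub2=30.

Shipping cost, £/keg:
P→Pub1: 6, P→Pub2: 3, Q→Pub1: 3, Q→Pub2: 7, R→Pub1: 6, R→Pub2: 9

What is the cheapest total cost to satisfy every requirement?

An optimal shipping plan:
  P–Pub1: 30 × £6 = £180
  P–Pub2: 30 × £3 = £90
  Q–Pub1: 70 × £3 = £210
  R–Pub1: 70 × £6 = £420
Total = 180 + 90 + 210 + 420 = £900.

900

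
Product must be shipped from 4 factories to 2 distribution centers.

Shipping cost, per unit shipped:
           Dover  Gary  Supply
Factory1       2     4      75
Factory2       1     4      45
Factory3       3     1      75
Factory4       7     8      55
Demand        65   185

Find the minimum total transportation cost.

820

Optimal allocation:
  Factory1->Dover: 20 × 2 = 40
  Factory1->Gary: 55 × 4 = 220
  Factory2->Dover: 45 × 1 = 45
  Factory3->Gary: 75 × 1 = 75
  Factory4->Gary: 55 × 8 = 440
Total = 40 + 220 + 45 + 75 + 440 = 820.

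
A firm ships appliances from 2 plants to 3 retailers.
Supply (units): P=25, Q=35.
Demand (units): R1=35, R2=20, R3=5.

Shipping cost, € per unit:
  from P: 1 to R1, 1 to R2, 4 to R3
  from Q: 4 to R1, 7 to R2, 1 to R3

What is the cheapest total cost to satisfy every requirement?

Optimal allocation:
  P–R1: 5 × €1 = €5
  P–R2: 20 × €1 = €20
  Q–R1: 30 × €4 = €120
  Q–R3: 5 × €1 = €5
Total = 5 + 20 + 120 + 5 = €150.
(Supply check: P ships 25; Q ships 35.)

150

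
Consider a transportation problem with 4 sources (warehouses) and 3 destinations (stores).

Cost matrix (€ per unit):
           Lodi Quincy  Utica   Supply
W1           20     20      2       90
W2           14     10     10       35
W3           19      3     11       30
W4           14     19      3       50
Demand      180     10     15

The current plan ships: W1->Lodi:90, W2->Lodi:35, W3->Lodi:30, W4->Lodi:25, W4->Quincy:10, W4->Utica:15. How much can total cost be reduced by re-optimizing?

315

Current plan cost = 90·20 + 35·14 + 30·19 + 25·14 + 10·19 + 15·3 = €3445.
Optimal plan:
  W1→Lodi: 75 units
  W1→Utica: 15 units
  W2→Lodi: 35 units
  W3→Lodi: 20 units
  W3→Quincy: 10 units
  W4→Lodi: 50 units
Optimal cost = €3130.
Saving = 3445 − 3130 = €315.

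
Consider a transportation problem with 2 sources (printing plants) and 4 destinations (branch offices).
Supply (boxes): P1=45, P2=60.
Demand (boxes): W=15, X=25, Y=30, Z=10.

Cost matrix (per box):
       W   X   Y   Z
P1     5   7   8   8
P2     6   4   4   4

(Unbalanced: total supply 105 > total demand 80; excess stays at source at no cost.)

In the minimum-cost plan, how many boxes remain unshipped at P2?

An optimal plan:
  P1–W: 15 × 5 = 75
  P1–X: 5 × 7 = 35
  P2–X: 20 × 4 = 80
  P2–Y: 30 × 4 = 120
  P2–Z: 10 × 4 = 40
Total cost = 350.
P2 ships 60 of its 60, leaving 0.

0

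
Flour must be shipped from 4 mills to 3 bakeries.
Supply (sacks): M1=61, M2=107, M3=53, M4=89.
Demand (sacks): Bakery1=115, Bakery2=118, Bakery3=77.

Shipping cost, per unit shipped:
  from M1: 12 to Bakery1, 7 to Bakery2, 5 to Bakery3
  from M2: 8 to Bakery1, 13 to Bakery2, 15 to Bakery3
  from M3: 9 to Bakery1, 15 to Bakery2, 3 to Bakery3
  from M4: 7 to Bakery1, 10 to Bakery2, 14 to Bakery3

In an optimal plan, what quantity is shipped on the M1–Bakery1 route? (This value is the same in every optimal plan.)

Solving gives:
  M1–Bakery2: 37 sacks
  M1–Bakery3: 24 sacks
  M2–Bakery1: 107 sacks
  M3–Bakery3: 53 sacks
  M4–Bakery1: 8 sacks
  M4–Bakery2: 81 sacks
Total cost = 2260.
The route M1→Bakery1 is not used.

0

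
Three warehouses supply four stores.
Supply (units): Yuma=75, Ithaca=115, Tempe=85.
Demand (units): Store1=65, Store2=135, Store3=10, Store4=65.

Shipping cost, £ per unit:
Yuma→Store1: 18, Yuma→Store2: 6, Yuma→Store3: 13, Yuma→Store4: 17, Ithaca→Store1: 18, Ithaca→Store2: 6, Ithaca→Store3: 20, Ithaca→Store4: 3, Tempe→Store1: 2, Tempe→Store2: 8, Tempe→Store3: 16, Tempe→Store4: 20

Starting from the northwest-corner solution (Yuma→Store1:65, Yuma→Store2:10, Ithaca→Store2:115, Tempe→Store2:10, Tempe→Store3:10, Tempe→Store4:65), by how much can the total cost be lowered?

Current plan cost = 65·18 + 10·6 + 115·6 + 10·8 + 10·16 + 65·20 = £3460.
Optimal plan:
  Yuma to Store2: 65 × £6 = £390
  Yuma to Store3: 10 × £13 = £130
  Ithaca to Store2: 50 × £6 = £300
  Ithaca to Store4: 65 × £3 = £195
  Tempe to Store1: 65 × £2 = £130
  Tempe to Store2: 20 × £8 = £160
Optimal cost = £1305.
Saving = 3460 − 1305 = £2155.

2155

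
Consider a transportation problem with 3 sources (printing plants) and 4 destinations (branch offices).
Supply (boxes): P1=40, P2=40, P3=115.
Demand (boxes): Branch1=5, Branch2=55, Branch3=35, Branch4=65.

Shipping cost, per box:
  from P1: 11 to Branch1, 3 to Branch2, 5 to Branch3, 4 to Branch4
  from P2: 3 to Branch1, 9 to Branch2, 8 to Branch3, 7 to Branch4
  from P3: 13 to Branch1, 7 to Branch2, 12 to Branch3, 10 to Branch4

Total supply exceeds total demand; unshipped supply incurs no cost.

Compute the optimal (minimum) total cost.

1090

One minimum-cost allocation:
  P1–Branch3: 35 boxes
  P1–Branch4: 5 boxes
  P2–Branch1: 5 boxes
  P2–Branch4: 35 boxes
  P3–Branch2: 55 boxes
  P3–Branch4: 25 boxes
Total cost = 1090.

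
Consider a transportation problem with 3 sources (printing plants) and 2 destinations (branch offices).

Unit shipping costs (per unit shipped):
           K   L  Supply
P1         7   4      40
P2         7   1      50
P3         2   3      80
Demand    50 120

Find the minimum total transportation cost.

400

One minimum-cost allocation:
  P1→L: 40 boxes
  P2→L: 50 boxes
  P3→K: 50 boxes
  P3→L: 30 boxes
Total cost = 400.
(Supply check: P1 ships 40; P2 ships 50; P3 ships 80.)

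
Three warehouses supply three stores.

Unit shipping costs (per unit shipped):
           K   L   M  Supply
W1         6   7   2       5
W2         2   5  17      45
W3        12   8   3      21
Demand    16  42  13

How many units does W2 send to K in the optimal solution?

Solving gives:
  W1 to L: 5 × 7 = 35
  W2 to K: 16 × 2 = 32
  W2 to L: 29 × 5 = 145
  W3 to L: 8 × 8 = 64
  W3 to M: 13 × 3 = 39
Total cost = 315.
So W2→K carries 16 units.

16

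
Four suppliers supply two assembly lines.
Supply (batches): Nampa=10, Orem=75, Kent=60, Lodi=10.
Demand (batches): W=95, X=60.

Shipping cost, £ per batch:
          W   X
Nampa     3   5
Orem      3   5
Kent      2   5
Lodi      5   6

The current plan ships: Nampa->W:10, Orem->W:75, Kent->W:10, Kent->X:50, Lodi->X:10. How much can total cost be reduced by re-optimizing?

50

Current plan cost = 10·3 + 75·3 + 10·2 + 50·5 + 10·6 = £585.
Optimal plan:
  Nampa–W: 10 × £3 = £30
  Orem–W: 25 × £3 = £75
  Orem–X: 50 × £5 = £250
  Kent–W: 60 × £2 = £120
  Lodi–X: 10 × £6 = £60
Optimal cost = £535.
Saving = 585 − 535 = £50.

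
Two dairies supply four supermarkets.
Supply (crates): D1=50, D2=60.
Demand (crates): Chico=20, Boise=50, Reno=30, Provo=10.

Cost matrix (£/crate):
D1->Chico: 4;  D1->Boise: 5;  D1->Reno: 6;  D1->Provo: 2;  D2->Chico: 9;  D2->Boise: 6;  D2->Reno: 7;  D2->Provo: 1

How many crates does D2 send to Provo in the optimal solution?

10

Optimal shipments:
  D1->Chico: 20 × £4 = £80
  D1->Boise: 30 × £5 = £150
  D2->Boise: 20 × £6 = £120
  D2->Reno: 30 × £7 = £210
  D2->Provo: 10 × £1 = £10
Total cost = £570.
So D2→Provo carries 10 crates.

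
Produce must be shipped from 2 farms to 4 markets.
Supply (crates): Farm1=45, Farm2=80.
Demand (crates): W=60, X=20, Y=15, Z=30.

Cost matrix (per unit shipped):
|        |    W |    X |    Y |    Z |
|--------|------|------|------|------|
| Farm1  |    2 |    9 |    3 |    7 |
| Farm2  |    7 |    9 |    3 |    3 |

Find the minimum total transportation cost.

510

Optimal allocation:
  Farm1→W: 45 × 2 = 90
  Farm2→W: 15 × 7 = 105
  Farm2→X: 20 × 9 = 180
  Farm2→Y: 15 × 3 = 45
  Farm2→Z: 30 × 3 = 90
Total = 90 + 105 + 180 + 45 + 90 = 510.
(Supply check: Farm1 ships 45; Farm2 ships 80.)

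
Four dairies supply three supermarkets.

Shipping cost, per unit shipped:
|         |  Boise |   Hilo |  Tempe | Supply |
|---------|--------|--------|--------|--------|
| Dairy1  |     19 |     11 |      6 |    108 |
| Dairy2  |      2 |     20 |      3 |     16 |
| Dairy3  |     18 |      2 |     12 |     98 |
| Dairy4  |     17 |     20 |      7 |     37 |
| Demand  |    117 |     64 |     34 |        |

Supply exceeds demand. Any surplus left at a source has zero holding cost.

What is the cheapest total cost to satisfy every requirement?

A cheapest plan:
  Dairy1 to Boise: 30 × 19 = 570
  Dairy1 to Tempe: 34 × 6 = 204
  Dairy2 to Boise: 16 × 2 = 32
  Dairy3 to Boise: 34 × 18 = 612
  Dairy3 to Hilo: 64 × 2 = 128
  Dairy4 to Boise: 37 × 17 = 629
Total = 570 + 204 + 32 + 612 + 128 + 629 = 2175.
(Supply check: Dairy1 ships 64; Dairy2 ships 16; Dairy3 ships 98; Dairy4 ships 37.)

2175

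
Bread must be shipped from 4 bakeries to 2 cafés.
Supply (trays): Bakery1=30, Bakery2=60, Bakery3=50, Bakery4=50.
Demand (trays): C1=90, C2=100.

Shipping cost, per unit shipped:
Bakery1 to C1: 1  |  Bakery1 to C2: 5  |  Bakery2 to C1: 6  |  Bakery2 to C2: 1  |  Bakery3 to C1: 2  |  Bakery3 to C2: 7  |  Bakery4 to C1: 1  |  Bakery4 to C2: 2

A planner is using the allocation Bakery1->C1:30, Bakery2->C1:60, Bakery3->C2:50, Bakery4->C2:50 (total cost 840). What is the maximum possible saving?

560

Current plan cost = 30·1 + 60·6 + 50·7 + 50·2 = 840.
Optimal plan:
  Bakery1→C1: 30 × 1 = 30
  Bakery2→C2: 60 × 1 = 60
  Bakery3→C1: 50 × 2 = 100
  Bakery4→C1: 10 × 1 = 10
  Bakery4→C2: 40 × 2 = 80
Optimal cost = 280.
Saving = 840 − 280 = 560.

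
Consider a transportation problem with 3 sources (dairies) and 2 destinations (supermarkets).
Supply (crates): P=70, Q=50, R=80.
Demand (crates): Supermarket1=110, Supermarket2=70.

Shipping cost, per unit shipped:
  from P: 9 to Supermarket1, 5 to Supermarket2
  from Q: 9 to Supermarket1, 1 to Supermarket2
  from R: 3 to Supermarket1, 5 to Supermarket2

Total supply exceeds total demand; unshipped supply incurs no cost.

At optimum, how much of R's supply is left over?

An optimal plan:
  P to Supermarket1: 30 × 9 = 270
  P to Supermarket2: 20 × 5 = 100
  Q to Supermarket2: 50 × 1 = 50
  R to Supermarket1: 80 × 3 = 240
Total cost = 660.
R ships 80 of its 80, leaving 0.

0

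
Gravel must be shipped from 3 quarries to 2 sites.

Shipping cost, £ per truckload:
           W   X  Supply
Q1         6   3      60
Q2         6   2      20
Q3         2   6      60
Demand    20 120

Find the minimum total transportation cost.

500

A cheapest plan:
  Q1->X: 60 × £3 = £180
  Q2->X: 20 × £2 = £40
  Q3->W: 20 × £2 = £40
  Q3->X: 40 × £6 = £240
Total = 180 + 40 + 40 + 240 = £500.
(Supply check: Q1 ships 60; Q2 ships 20; Q3 ships 60.)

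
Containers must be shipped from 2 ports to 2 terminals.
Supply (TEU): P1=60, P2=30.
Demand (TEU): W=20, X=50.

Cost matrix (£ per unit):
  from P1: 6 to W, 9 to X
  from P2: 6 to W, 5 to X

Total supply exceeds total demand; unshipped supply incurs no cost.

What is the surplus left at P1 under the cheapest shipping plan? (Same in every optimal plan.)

20

Minimum-cost shipments:
  P1→W: 20 × £6 = £120
  P1→X: 20 × £9 = £180
  P2→X: 30 × £5 = £150
Total cost = £450.
P1 ships 40 of its 60, leaving 20.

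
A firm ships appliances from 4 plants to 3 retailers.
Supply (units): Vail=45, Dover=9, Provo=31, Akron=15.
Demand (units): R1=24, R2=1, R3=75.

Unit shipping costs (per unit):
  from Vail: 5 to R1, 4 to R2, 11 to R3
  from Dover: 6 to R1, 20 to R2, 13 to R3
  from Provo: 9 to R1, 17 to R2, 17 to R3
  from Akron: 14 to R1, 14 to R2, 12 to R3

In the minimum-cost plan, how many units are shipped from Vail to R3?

Solving gives:
  Vail→R2: 1 × 4 = 4
  Vail→R3: 44 × 11 = 484
  Dover→R3: 9 × 13 = 117
  Provo→R1: 24 × 9 = 216
  Provo→R3: 7 × 17 = 119
  Akron→R3: 15 × 12 = 180
Total cost = 1120.
So Vail→R3 carries 44 units.

44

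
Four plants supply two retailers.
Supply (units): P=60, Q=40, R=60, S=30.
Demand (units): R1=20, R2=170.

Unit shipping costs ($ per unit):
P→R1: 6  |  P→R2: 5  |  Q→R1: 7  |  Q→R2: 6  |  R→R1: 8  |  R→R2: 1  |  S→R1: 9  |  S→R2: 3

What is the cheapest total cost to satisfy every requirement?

Optimal allocation:
  P→R1: 20 × $6 = $120
  P→R2: 40 × $5 = $200
  Q→R2: 40 × $6 = $240
  R→R2: 60 × $1 = $60
  S→R2: 30 × $3 = $90
Total = 120 + 200 + 240 + 60 + 90 = $710.

710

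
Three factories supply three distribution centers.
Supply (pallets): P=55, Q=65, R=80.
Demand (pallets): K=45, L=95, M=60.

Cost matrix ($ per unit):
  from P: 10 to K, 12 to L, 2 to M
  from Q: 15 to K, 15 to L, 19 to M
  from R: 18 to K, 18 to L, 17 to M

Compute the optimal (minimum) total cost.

One minimum-cost allocation:
  P–M: 55 × $2 = $110
  Q–K: 45 × $15 = $675
  Q–L: 20 × $15 = $300
  R–L: 75 × $18 = $1350
  R–M: 5 × $17 = $85
Total = 110 + 675 + 300 + 1350 + 85 = $2520.
(Supply check: P ships 55; Q ships 65; R ships 80.)

2520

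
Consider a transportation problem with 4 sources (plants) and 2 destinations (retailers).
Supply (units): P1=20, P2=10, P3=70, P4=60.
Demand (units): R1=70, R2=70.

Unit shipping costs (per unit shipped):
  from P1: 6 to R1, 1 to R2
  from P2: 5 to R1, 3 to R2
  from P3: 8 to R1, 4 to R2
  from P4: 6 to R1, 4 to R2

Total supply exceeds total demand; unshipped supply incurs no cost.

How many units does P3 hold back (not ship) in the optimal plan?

Minimum-cost shipments:
  P1->R2: 20 × 1 = 20
  P2->R1: 10 × 5 = 50
  P3->R2: 50 × 4 = 200
  P4->R1: 60 × 6 = 360
Total cost = 630.
P3 ships 50 of its 70, leaving 20.

20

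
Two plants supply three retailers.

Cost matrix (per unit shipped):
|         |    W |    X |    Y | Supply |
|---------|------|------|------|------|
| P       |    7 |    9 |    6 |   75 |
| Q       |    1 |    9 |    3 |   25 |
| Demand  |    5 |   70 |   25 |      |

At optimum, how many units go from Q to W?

5

Solving gives:
  P–X: 70 units
  P–Y: 5 units
  Q–W: 5 units
  Q–Y: 20 units
Total cost = 725.
So Q→W carries 5 units.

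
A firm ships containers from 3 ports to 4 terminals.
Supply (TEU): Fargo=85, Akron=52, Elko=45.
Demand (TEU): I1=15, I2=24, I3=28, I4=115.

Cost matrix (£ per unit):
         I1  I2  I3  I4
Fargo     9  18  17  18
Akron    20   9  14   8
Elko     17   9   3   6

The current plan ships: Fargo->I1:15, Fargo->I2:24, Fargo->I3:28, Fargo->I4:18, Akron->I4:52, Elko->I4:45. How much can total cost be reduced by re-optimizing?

56

Current plan cost = 15·9 + 24·18 + 28·17 + 18·18 + 52·8 + 45·6 = £2053.
Optimal plan:
  Fargo→I1: 15 TEU
  Fargo→I2: 24 TEU
  Fargo→I4: 46 TEU
  Akron→I4: 52 TEU
  Elko→I3: 28 TEU
  Elko→I4: 17 TEU
Optimal cost = £1997.
Saving = 2053 − 1997 = £56.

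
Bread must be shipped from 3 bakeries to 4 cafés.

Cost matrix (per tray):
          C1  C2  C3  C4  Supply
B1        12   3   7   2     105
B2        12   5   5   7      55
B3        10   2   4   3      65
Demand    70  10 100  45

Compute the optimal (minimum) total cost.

An optimal shipping plan:
  B1–C1: 50 × 12 = 600
  B1–C2: 10 × 3 = 30
  B1–C4: 45 × 2 = 90
  B2–C3: 55 × 5 = 275
  B3–C1: 20 × 10 = 200
  B3–C3: 45 × 4 = 180
Total = 600 + 30 + 90 + 275 + 200 + 180 = 1375.

1375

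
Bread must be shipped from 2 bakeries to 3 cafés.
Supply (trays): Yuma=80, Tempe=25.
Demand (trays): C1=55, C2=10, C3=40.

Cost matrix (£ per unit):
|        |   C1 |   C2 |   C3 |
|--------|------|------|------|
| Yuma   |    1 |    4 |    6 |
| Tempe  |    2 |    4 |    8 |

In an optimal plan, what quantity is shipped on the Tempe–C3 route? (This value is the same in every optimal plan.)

0

The minimum-cost plan:
  Yuma→C1: 40 × £1 = £40
  Yuma→C3: 40 × £6 = £240
  Tempe→C1: 15 × £2 = £30
  Tempe→C2: 10 × £4 = £40
Total cost = £350.
The route Tempe→C3 is not used.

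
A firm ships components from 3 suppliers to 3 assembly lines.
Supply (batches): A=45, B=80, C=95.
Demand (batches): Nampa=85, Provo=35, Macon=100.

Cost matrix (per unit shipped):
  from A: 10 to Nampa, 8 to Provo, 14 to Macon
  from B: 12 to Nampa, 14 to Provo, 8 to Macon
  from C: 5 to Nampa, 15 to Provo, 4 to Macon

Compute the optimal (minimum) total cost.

An optimal shipping plan:
  A->Nampa: 10 × 10 = 100
  A->Provo: 35 × 8 = 280
  B->Macon: 80 × 8 = 640
  C->Nampa: 75 × 5 = 375
  C->Macon: 20 × 4 = 80
Total = 100 + 280 + 640 + 375 + 80 = 1475.
(Supply check: A ships 45; B ships 80; C ships 95.)

1475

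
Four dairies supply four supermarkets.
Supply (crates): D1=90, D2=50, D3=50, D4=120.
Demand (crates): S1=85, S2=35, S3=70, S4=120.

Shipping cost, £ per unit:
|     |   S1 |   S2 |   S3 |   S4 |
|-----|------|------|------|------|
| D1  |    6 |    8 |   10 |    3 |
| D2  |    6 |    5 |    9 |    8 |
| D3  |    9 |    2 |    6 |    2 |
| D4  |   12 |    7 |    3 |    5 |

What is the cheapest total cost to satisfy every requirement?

1235

A cheapest plan:
  D1->S1: 35 × £6 = £210
  D1->S4: 55 × £3 = £165
  D2->S1: 50 × £6 = £300
  D3->S2: 35 × £2 = £70
  D3->S4: 15 × £2 = £30
  D4->S3: 70 × £3 = £210
  D4->S4: 50 × £5 = £250
Total = 210 + 165 + 300 + 70 + 30 + 210 + 250 = £1235.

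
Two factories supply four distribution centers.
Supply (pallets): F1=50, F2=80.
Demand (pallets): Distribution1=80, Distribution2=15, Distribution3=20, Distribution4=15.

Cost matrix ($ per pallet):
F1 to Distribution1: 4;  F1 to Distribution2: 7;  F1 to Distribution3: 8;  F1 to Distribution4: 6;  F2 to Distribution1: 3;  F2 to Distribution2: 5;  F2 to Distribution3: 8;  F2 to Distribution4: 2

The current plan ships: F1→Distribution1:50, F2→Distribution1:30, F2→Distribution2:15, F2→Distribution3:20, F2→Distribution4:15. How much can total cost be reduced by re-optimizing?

Current plan cost = 50·4 + 30·3 + 15·5 + 20·8 + 15·2 = $555.
Optimal plan:
  F1 to Distribution1: 30 × $4 = $120
  F1 to Distribution3: 20 × $8 = $160
  F2 to Distribution1: 50 × $3 = $150
  F2 to Distribution2: 15 × $5 = $75
  F2 to Distribution4: 15 × $2 = $30
Optimal cost = $535.
Saving = 555 − 535 = $20.

20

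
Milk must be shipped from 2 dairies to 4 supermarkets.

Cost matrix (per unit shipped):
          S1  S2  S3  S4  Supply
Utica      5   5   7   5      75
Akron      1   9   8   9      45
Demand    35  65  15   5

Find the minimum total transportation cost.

A cheapest plan:
  Utica→S2: 65 × 5 = 325
  Utica→S3: 5 × 7 = 35
  Utica→S4: 5 × 5 = 25
  Akron→S1: 35 × 1 = 35
  Akron→S3: 10 × 8 = 80
Total = 325 + 35 + 25 + 35 + 80 = 500.

500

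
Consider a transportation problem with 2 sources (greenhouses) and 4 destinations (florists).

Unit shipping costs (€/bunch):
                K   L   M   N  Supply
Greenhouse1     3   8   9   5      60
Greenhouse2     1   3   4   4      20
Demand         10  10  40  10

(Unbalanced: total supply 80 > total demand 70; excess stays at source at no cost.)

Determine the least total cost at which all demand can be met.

420

An optimal shipping plan:
  Greenhouse1–K: 10 × €3 = €30
  Greenhouse1–L: 10 × €8 = €80
  Greenhouse1–M: 20 × €9 = €180
  Greenhouse1–N: 10 × €5 = €50
  Greenhouse2–M: 20 × €4 = €80
Total = 30 + 80 + 180 + 50 + 80 = €420.
(Supply check: Greenhouse1 ships 50; Greenhouse2 ships 20.)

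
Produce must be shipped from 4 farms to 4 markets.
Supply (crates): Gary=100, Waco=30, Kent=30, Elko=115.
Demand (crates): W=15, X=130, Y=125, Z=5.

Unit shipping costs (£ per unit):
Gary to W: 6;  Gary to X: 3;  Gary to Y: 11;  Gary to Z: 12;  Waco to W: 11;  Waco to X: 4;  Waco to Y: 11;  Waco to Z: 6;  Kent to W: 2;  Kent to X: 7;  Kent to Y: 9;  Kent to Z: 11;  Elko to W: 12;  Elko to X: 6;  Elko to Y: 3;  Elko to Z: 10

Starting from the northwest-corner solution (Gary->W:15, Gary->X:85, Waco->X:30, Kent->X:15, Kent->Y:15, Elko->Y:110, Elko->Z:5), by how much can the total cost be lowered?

Current plan cost = 15·6 + 85·3 + 30·4 + 15·7 + 15·9 + 110·3 + 5·10 = £1085.
Optimal plan:
  Gary to X: 100 × £3 = £300
  Waco to X: 25 × £4 = £100
  Waco to Z: 5 × £6 = £30
  Kent to W: 15 × £2 = £30
  Kent to X: 5 × £7 = £35
  Kent to Y: 10 × £9 = £90
  Elko to Y: 115 × £3 = £345
Optimal cost = £930.
Saving = 1085 − 930 = £155.

155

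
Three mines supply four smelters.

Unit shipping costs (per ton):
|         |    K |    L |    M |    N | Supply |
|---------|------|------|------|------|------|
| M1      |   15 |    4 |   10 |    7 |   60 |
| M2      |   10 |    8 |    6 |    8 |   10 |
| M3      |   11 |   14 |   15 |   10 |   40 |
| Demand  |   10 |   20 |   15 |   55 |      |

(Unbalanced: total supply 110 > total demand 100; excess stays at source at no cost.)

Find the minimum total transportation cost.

Optimal allocation:
  M1 to L: 20 × 4 = 80
  M1 to M: 5 × 10 = 50
  M1 to N: 35 × 7 = 245
  M2 to M: 10 × 6 = 60
  M3 to K: 10 × 11 = 110
  M3 to N: 20 × 10 = 200
Total = 80 + 50 + 245 + 60 + 110 + 200 = 745.

745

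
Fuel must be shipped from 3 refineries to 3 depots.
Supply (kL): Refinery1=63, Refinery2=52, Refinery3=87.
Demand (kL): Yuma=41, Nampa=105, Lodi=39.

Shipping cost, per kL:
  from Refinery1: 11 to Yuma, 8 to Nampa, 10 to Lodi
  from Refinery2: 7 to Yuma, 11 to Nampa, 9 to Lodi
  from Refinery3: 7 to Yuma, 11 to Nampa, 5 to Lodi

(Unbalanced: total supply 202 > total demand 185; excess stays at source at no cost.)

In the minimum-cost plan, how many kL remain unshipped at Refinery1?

An optimal plan:
  Refinery1->Nampa: 63 kL
  Refinery2->Yuma: 10 kL
  Refinery2->Nampa: 42 kL
  Refinery3->Yuma: 31 kL
  Refinery3->Lodi: 39 kL
Total cost = 1448.
Refinery1 ships 63 of its 63, leaving 0.

0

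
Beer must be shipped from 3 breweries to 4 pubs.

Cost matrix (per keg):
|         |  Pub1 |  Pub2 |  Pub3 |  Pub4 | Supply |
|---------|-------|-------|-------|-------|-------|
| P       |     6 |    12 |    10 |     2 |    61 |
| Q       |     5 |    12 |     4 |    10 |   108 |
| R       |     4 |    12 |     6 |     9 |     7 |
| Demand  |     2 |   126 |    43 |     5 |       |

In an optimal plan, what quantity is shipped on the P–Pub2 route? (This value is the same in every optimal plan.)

56

Optimal shipments:
  P->Pub2: 56 × 12 = 672
  P->Pub4: 5 × 2 = 10
  Q->Pub2: 65 × 12 = 780
  Q->Pub3: 43 × 4 = 172
  R->Pub1: 2 × 4 = 8
  R->Pub2: 5 × 12 = 60
Total cost = 1702.
So P→Pub2 carries 56 kegs.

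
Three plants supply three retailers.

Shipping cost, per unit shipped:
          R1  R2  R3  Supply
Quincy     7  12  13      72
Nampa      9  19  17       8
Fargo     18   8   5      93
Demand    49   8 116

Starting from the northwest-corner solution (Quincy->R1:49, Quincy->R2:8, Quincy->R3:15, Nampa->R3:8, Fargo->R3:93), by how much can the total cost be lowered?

16

Current plan cost = 49·7 + 8·12 + 15·13 + 8·17 + 93·5 = 1235.
Optimal plan:
  Quincy→R1: 41 × 7 = 287
  Quincy→R2: 8 × 12 = 96
  Quincy→R3: 23 × 13 = 299
  Nampa→R1: 8 × 9 = 72
  Fargo→R3: 93 × 5 = 465
Optimal cost = 1219.
Saving = 1235 − 1219 = 16.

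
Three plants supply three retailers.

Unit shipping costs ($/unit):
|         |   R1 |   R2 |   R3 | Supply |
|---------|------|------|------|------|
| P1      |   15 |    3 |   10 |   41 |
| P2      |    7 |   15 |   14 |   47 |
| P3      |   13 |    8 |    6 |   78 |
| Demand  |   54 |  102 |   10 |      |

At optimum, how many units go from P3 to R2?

Solving gives:
  P1 to R2: 41 × $3 = $123
  P2 to R1: 47 × $7 = $329
  P3 to R1: 7 × $13 = $91
  P3 to R2: 61 × $8 = $488
  P3 to R3: 10 × $6 = $60
Total cost = $1091.
So P3→R2 carries 61 units.

61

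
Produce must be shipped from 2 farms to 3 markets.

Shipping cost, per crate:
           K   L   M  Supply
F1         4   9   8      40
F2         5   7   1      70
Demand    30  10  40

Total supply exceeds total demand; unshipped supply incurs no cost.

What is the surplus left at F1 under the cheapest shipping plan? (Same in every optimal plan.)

10

An optimal plan:
  F1–K: 30 × 4 = 120
  F2–L: 10 × 7 = 70
  F2–M: 40 × 1 = 40
Total cost = 230.
F1 ships 30 of its 40, leaving 10.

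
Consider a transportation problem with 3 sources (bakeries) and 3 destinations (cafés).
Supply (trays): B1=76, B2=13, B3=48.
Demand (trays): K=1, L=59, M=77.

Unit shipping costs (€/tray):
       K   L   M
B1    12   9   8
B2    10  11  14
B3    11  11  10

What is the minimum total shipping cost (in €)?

Optimal allocation:
  B1–M: 76 × €8 = €608
  B2–K: 1 × €10 = €10
  B2–L: 12 × €11 = €132
  B3–L: 47 × €11 = €517
  B3–M: 1 × €10 = €10
Total = 608 + 10 + 132 + 517 + 10 = €1277.

1277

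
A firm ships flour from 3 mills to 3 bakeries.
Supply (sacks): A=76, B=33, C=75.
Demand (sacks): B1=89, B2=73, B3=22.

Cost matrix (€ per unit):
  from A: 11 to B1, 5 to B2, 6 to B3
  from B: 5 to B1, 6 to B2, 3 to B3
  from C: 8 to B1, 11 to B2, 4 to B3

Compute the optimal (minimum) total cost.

1072

Optimal allocation:
  A->B2: 73 × €5 = €365
  A->B3: 3 × €6 = €18
  B->B1: 33 × €5 = €165
  C->B1: 56 × €8 = €448
  C->B3: 19 × €4 = €76
Total = 365 + 18 + 165 + 448 + 76 = €1072.
(Supply check: A ships 76; B ships 33; C ships 75.)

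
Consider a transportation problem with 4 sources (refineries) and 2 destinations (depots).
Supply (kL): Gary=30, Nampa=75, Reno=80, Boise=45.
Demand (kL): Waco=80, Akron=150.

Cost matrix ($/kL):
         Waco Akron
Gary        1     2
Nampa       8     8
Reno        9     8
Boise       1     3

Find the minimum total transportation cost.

A cheapest plan:
  Gary→Waco: 30 × $1 = $30
  Nampa→Waco: 5 × $8 = $40
  Nampa→Akron: 70 × $8 = $560
  Reno→Akron: 80 × $8 = $640
  Boise→Waco: 45 × $1 = $45
Total = 30 + 40 + 560 + 640 + 45 = $1315.

1315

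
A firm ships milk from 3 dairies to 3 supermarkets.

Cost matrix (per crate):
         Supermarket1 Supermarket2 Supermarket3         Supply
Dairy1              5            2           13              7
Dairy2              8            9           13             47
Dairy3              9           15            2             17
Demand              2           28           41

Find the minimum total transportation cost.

565

An optimal shipping plan:
  Dairy1->Supermarket2: 7 crates
  Dairy2->Supermarket1: 2 crates
  Dairy2->Supermarket2: 21 crates
  Dairy2->Supermarket3: 24 crates
  Dairy3->Supermarket3: 17 crates
Total cost = 565.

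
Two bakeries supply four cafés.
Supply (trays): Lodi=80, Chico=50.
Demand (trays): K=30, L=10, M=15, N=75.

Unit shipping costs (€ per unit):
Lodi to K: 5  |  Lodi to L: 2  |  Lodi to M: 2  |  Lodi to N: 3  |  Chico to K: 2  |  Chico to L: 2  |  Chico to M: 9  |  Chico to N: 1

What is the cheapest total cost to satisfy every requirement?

295

A cheapest plan:
  Lodi->L: 10 trays
  Lodi->M: 15 trays
  Lodi->N: 55 trays
  Chico->K: 30 trays
  Chico->N: 20 trays
Total cost = €295.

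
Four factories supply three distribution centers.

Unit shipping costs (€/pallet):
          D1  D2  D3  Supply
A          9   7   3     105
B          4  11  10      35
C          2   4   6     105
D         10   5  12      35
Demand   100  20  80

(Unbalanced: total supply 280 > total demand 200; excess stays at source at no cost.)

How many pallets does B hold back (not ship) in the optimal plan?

Minimum-cost shipments:
  A to D3: 80 × €3 = €240
  C to D1: 100 × €2 = €200
  C to D2: 5 × €4 = €20
  D to D2: 15 × €5 = €75
Total cost = €535.
B ships 0 of its 35, leaving 35.

35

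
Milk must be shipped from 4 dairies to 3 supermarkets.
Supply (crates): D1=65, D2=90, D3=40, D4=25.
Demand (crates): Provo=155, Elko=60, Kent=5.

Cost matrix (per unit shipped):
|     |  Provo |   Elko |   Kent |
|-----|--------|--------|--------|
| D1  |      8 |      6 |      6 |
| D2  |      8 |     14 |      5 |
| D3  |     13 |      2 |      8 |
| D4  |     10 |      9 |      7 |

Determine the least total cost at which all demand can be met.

An optimal shipping plan:
  D1->Provo: 45 × 8 = 360
  D1->Elko: 20 × 6 = 120
  D2->Provo: 90 × 8 = 720
  D3->Elko: 40 × 2 = 80
  D4->Provo: 20 × 10 = 200
  D4->Kent: 5 × 7 = 35
Total = 360 + 120 + 720 + 80 + 200 + 35 = 1515.

1515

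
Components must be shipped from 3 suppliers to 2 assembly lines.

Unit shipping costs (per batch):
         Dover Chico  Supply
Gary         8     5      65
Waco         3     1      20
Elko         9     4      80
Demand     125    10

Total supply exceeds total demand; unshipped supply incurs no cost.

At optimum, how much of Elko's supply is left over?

An optimal plan:
  Gary to Dover: 65 × 8 = 520
  Waco to Dover: 20 × 3 = 60
  Elko to Dover: 40 × 9 = 360
  Elko to Chico: 10 × 4 = 40
Total cost = 980.
Elko ships 50 of its 80, leaving 30.

30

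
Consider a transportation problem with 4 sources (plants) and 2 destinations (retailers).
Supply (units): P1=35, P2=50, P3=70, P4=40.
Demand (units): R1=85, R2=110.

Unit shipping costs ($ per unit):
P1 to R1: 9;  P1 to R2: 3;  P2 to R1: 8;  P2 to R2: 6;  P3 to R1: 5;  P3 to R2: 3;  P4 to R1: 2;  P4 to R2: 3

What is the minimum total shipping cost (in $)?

785

An optimal shipping plan:
  P1->R2: 35 × $3 = $105
  P2->R1: 45 × $8 = $360
  P2->R2: 5 × $6 = $30
  P3->R2: 70 × $3 = $210
  P4->R1: 40 × $2 = $80
Total = 105 + 360 + 30 + 210 + 80 = $785.
(Supply check: P1 ships 35; P2 ships 50; P3 ships 70; P4 ships 40.)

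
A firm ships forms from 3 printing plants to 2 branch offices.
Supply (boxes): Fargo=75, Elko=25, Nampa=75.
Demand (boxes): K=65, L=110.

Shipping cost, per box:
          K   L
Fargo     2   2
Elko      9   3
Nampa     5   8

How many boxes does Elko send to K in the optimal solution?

Solving gives:
  Fargo–L: 75 × 2 = 150
  Elko–L: 25 × 3 = 75
  Nampa–K: 65 × 5 = 325
  Nampa–L: 10 × 8 = 80
Total cost = 630.
The route Elko→K is not used.

0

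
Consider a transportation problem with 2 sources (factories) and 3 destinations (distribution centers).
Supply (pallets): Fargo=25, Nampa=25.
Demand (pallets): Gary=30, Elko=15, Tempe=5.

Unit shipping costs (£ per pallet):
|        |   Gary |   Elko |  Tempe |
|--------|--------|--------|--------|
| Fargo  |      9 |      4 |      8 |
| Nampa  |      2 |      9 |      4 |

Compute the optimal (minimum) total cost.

A cheapest plan:
  Fargo–Gary: 5 pallets
  Fargo–Elko: 15 pallets
  Fargo–Tempe: 5 pallets
  Nampa–Gary: 25 pallets
Total cost = £195.
(Supply check: Fargo ships 25; Nampa ships 25.)

195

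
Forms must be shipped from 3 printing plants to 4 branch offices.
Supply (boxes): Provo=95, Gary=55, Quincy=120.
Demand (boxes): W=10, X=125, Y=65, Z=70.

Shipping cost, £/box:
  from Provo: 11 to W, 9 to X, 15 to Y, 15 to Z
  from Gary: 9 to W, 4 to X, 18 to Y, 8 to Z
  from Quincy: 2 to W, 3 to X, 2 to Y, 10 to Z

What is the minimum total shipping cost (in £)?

One minimum-cost allocation:
  Provo to X: 80 × £9 = £720
  Provo to Z: 15 × £15 = £225
  Gary to Z: 55 × £8 = £440
  Quincy to W: 10 × £2 = £20
  Quincy to X: 45 × £3 = £135
  Quincy to Y: 65 × £2 = £130
Total = 720 + 225 + 440 + 20 + 135 + 130 = £1670.
(Supply check: Provo ships 95; Gary ships 55; Quincy ships 120.)

1670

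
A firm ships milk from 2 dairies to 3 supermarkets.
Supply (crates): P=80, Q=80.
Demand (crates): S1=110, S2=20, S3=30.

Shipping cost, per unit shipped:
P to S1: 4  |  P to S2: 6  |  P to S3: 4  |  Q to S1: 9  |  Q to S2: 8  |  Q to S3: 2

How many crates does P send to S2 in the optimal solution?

Optimal shipments:
  P–S1: 80 × 4 = 320
  Q–S1: 30 × 9 = 270
  Q–S2: 20 × 8 = 160
  Q–S3: 30 × 2 = 60
Total cost = 810.
The route P→S2 is not used.

0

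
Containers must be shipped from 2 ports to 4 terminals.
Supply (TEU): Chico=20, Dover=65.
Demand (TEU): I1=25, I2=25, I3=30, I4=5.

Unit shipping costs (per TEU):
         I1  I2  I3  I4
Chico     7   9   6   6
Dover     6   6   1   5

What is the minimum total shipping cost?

375

Optimal allocation:
  Chico–I1: 20 × 7 = 140
  Dover–I1: 5 × 6 = 30
  Dover–I2: 25 × 6 = 150
  Dover–I3: 30 × 1 = 30
  Dover–I4: 5 × 5 = 25
Total = 140 + 30 + 150 + 30 + 25 = 375.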